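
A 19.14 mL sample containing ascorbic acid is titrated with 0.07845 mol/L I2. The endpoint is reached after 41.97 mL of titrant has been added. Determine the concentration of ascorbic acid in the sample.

0.172 M

n(I2) = 0.07845 x 0.04197 = 0.003293 mol.
From the balanced equation, 1 mol I2 reacts with 1 mol ascorbic acid, so n(ascorbic acid) = 0.003293 x 1/1 = 0.003293 mol.
[ascorbic acid] = 0.003293 / 0.01914 L = 0.172 M.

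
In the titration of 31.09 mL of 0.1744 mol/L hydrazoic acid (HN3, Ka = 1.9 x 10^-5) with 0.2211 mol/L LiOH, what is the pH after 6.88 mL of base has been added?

Initial n(HN3) = 0.1744 x 0.03109 = 0.005422 mol.
n(LiOH) added = 0.2211 x 0.006880 = 0.001521 mol, converting that many moles of HN3 to N3-.
Remaining n(HN3) = 0.003901 mol; n(N3-) = 0.001521 mol.
By Henderson-Hasselbalch, pH = pKa + log([A^-]/[HA]) = 4.72 + log(0.001521/0.003901) = 4.72 + (-0.41) = 4.31.

4.31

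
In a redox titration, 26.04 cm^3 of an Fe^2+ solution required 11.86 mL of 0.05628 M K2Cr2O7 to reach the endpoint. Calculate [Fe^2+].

0.154 M

n(K2Cr2O7) = 0.05628 x 0.01186 = 0.0006675 mol.
From the balanced equation, 1 mol K2Cr2O7 reacts with 6 mol Fe^2+, so n(Fe^2+) = 0.0006675 x 6/1 = 0.004005 mol.
[Fe^2+] = 0.004005 / 0.02604 L = 0.154 M.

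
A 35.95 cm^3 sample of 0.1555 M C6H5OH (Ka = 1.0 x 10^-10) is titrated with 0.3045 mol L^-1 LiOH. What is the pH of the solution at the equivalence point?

n(C6H5OH) = 0.1555 x 0.03595 = 0.005590 mol; V(LiOH) at equivalence = 0.005590/0.3045 = 0.01836 L.
At equivalence all the acid is converted to C6H5O-; total volume = 0.03595 + 0.01836 = 0.05431 L, so [C6H5O-] = 0.005590/0.05431 = 0.1029 M.
Kb = Kw/Ka = 1.0e-14 / 1.0 x 10^-10 = 0.000100.
[OH^-] = sqrt(Kb x [C6H5O-]) = sqrt(0.000100 x 0.1029) = 0.00321 M.
pOH = 2.49, so pH = 14.00 - 2.49 = 11.51.

11.51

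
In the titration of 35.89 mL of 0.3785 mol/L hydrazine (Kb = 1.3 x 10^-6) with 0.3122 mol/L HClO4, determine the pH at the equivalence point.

n(N2H4) = 0.3785 x 0.03589 = 0.01358 mol; V(HClO4) at equivalence = 0.01358/0.3122 = 0.04351 L.
At equivalence the base is fully converted to N2H5+; total volume = 0.07940 L, so [N2H5+] = 0.01358/0.07940 = 0.1711 M.
Ka(N2H5+) = Kw/Kb = 1.0e-14 / 1.3 x 10^-6 = 7.69e-9.
[H^+] = sqrt(Ka x [N2H5+]) = sqrt(7.69e-9 x 0.1711) = 3.63e-5 M.
pH = -log(3.63e-5) = 4.44.

4.44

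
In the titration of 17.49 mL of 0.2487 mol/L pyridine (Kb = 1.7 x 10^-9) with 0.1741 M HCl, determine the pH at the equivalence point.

3.11

n(C5H5N) = 0.2487 x 0.01749 = 0.004350 mol; V(HCl) at equivalence = 0.004350/0.1741 = 0.02498 L.
At equivalence the base is fully converted to C5H5NH+; total volume = 0.04247 L, so [C5H5NH+] = 0.004350/0.04247 = 0.1024 M.
Ka(C5H5NH+) = Kw/Kb = 1.0e-14 / 1.7 x 10^-9 = 5.88e-6.
[H^+] = sqrt(Ka x [C5H5NH+]) = sqrt(5.88e-6 x 0.1024) = 0.000776 M.
pH = -log(0.000776) = 3.11.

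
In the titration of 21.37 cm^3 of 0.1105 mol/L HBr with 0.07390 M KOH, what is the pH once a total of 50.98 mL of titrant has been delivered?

n(acid) = 0.1105 x 0.02137 = 0.002361 mol; n(KOH) added = 0.07390 x 0.05098 = 0.003767 mol.
Base is in excess by 0.003767 - 0.002361 = 0.001406 mol in a total volume of 0.07235 L.
[OH^-] = 0.001406/0.07235 = 0.01943 M, so pOH = 1.71 and pH = 14.00 - 1.71 = 12.29.

12.29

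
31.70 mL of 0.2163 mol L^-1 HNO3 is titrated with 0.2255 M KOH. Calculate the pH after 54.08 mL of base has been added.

n(acid) = 0.2163 x 0.03170 = 0.006857 mol; n(KOH) added = 0.2255 x 0.05408 = 0.01220 mol.
Base is in excess by 0.01220 - 0.006857 = 0.005338 mol in a total volume of 0.08578 L.
[OH^-] = 0.005338/0.08578 = 0.06223 M, so pOH = 1.21 and pH = 14.00 - 1.21 = 12.79.

12.79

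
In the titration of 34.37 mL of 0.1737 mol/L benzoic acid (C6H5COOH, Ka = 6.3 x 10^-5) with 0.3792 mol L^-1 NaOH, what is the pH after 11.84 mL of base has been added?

Initial n(C6H5COOH) = 0.1737 x 0.03437 = 0.005970 mol.
n(NaOH) added = 0.3792 x 0.01184 = 0.004490 mol, converting that many moles of C6H5COOH to C6H5COO-.
Remaining n(C6H5COOH) = 0.001480 mol; n(C6H5COO-) = 0.004490 mol.
By Henderson-Hasselbalch, pH = pKa + log([A^-]/[HA]) = 4.20 + log(0.004490/0.001480) = 4.20 + (+0.48) = 4.68.

4.68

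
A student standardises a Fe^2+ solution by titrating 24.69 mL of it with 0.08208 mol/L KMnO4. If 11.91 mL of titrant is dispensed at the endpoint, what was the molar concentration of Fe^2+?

0.198 M

n(KMnO4) = 0.08208 x 0.01191 = 0.0009776 mol.
From the balanced equation, 1 mol KMnO4 reacts with 5 mol Fe^2+, so n(Fe^2+) = 0.0009776 x 5/1 = 0.004888 mol.
[Fe^2+] = 0.004888 / 0.02469 L = 0.198 M.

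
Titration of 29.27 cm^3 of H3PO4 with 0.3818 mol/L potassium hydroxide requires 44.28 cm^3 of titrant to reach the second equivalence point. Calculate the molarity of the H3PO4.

0.289 M

n(KOH) = 0.3818 x 0.04428 = 0.01691 mol.
At the second equivalence point, 2 mol OH^- react per mol H3PO4, so n(H3PO4) = 0.01691 / 2 = 0.008453 mol.
[H3PO4] = 0.008453 / 0.02927 L = 0.289 M.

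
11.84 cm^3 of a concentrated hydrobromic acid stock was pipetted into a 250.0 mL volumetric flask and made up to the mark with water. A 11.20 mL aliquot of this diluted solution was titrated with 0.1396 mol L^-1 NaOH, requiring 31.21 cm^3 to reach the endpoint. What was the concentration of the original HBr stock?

8.21 M

n(NaOH) = 0.1396 x 0.03121 = 0.004357 mol.
n(HBr) in the aliquot = 0.004357 mol.
[diluted HBr] = 0.004357 / 0.01120 = 0.3890 M.
Dilution factor = 250.0/11.84 = 21.11, so [stock] = 0.3890 x 21.11 = 8.21 M.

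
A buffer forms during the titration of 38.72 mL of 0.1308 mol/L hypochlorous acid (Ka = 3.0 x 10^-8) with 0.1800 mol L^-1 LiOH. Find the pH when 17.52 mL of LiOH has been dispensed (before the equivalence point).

7.74

Initial n(HClO) = 0.1308 x 0.03872 = 0.005065 mol.
n(LiOH) added = 0.1800 x 0.01752 = 0.003154 mol, converting that many moles of HClO to ClO-.
Remaining n(HClO) = 0.001911 mol; n(ClO-) = 0.003154 mol.
By Henderson-Hasselbalch, pH = pKa + log([A^-]/[HA]) = 7.52 + log(0.003154/0.001911) = 7.52 + (+0.22) = 7.74.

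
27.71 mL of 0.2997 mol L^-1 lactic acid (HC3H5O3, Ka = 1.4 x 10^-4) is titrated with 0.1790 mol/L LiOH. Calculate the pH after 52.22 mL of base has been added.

12.12

n(acid) = 0.2997 x 0.02771 = 0.008305 mol; n(LiOH) added = 0.1790 x 0.05222 = 0.009347 mol.
Base is in excess by 0.009347 - 0.008305 = 0.001043 mol in a total volume of 0.07993 L.
[OH^-] = 0.001043/0.07993 = 0.01305 M, so pOH = 1.88 and pH = 14.00 - 1.88 = 12.12.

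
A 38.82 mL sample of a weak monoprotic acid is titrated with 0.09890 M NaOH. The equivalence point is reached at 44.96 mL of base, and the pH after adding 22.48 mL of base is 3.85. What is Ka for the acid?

1.4 x 10^-4

22.48 mL is half of the equivalence volume, so this is the half-equivalence point where [HA] = [A^-].
At half-equivalence pH = pKa, so pKa = 3.85.
Ka = 10^(-3.85) = 1.4 x 10^-4.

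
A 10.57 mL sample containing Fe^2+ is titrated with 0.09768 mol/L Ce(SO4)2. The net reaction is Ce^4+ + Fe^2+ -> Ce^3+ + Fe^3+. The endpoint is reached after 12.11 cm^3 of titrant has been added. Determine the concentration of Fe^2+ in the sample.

0.112 M

n(Ce(SO4)2) = 0.09768 x 0.01211 = 0.001183 mol.
From the balanced equation, 1 mol Ce(SO4)2 reacts with 1 mol Fe^2+, so n(Fe^2+) = 0.001183 x 1/1 = 0.001183 mol.
[Fe^2+] = 0.001183 / 0.01057 L = 0.112 M.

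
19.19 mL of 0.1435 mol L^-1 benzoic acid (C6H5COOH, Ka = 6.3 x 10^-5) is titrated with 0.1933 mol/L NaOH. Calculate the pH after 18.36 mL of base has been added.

n(acid) = 0.1435 x 0.01919 = 0.002754 mol; n(NaOH) added = 0.1933 x 0.01836 = 0.003549 mol.
Base is in excess by 0.003549 - 0.002754 = 0.0007952 mol in a total volume of 0.03755 L.
[OH^-] = 0.0007952/0.03755 = 0.02118 M, so pOH = 1.67 and pH = 14.00 - 1.67 = 12.33.

12.33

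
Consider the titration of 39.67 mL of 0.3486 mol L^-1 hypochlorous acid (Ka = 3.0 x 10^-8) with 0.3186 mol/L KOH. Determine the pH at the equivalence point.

10.37

n(HClO) = 0.3486 x 0.03967 = 0.01383 mol; V(KOH) at equivalence = 0.01383/0.3186 = 0.04341 L.
At equivalence all the acid is converted to ClO-; total volume = 0.03967 + 0.04341 = 0.08308 L, so [ClO-] = 0.01383/0.08308 = 0.1665 M.
Kb = Kw/Ka = 1.0e-14 / 3.0 x 10^-8 = 3.33e-7.
[OH^-] = sqrt(Kb x [ClO-]) = sqrt(3.33e-7 x 0.1665) = 0.000236 M.
pOH = 3.63, so pH = 14.00 - 3.63 = 10.37.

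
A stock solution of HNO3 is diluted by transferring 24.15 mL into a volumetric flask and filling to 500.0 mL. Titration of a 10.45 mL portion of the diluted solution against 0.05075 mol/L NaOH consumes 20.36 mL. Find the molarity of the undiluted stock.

n(NaOH) = 0.05075 x 0.02036 = 0.001033 mol.
n(HNO3) in the aliquot = 0.001033 mol.
[diluted HNO3] = 0.001033 / 0.01045 = 0.09888 M.
Dilution factor = 500.0/24.15 = 20.70, so [stock] = 0.09888 x 20.70 = 2.05 M.

2.05 M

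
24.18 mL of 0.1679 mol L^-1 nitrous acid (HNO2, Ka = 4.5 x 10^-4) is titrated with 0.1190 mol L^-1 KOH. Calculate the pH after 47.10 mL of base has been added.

n(acid) = 0.1679 x 0.02418 = 0.004060 mol; n(KOH) added = 0.1190 x 0.04710 = 0.005605 mol.
Base is in excess by 0.005605 - 0.004060 = 0.001545 mol in a total volume of 0.07128 L.
[OH^-] = 0.001545/0.07128 = 0.02168 M, so pOH = 1.66 and pH = 14.00 - 1.66 = 12.34.

12.34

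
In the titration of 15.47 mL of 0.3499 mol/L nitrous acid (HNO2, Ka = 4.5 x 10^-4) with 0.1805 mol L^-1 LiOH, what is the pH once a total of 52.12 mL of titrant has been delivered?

12.77

n(acid) = 0.3499 x 0.01547 = 0.005413 mol; n(LiOH) added = 0.1805 x 0.05212 = 0.009408 mol.
Base is in excess by 0.009408 - 0.005413 = 0.003995 mol in a total volume of 0.06759 L.
[OH^-] = 0.003995/0.06759 = 0.05910 M, so pOH = 1.23 and pH = 14.00 - 1.23 = 12.77.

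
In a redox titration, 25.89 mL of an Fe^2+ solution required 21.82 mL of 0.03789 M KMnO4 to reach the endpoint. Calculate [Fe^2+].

0.160 M

n(KMnO4) = 0.03789 x 0.02182 = 0.0008268 mol.
From the balanced equation, 1 mol KMnO4 reacts with 5 mol Fe^2+, so n(Fe^2+) = 0.0008268 x 5/1 = 0.004134 mol.
[Fe^2+] = 0.004134 / 0.02589 L = 0.160 M.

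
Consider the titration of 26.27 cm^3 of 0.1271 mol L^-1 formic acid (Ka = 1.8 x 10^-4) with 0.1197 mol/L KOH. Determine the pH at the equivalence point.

n(HCOOH) = 0.1271 x 0.02627 = 0.003339 mol; V(KOH) at equivalence = 0.003339/0.1197 = 0.02789 L.
At equivalence all the acid is converted to HCOO-; total volume = 0.02627 + 0.02789 = 0.05416 L, so [HCOO-] = 0.003339/0.05416 = 0.06164 M.
Kb = Kw/Ka = 1.0e-14 / 1.8 x 10^-4 = 5.56e-11.
[OH^-] = sqrt(Kb x [HCOO-]) = sqrt(5.56e-11 x 0.06164) = 1.85e-6 M.
pOH = 5.73, so pH = 14.00 - 5.73 = 8.27.

8.27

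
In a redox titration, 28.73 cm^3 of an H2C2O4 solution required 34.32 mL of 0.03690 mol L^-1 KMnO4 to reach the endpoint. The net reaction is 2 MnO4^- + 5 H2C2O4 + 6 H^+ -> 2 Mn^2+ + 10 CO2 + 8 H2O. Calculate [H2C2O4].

0.110 M

n(KMnO4) = 0.03690 x 0.03432 = 0.001266 mol.
From the balanced equation, 2 mol KMnO4 reacts with 5 mol H2C2O4, so n(H2C2O4) = 0.001266 x 5/2 = 0.003166 mol.
[H2C2O4] = 0.003166 / 0.02873 L = 0.110 M.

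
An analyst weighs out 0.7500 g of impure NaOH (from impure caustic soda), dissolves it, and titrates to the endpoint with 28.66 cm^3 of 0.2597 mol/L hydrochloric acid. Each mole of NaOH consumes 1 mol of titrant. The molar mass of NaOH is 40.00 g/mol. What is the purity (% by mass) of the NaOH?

n(HCl) = 0.2597 x 0.02866 = 0.007443 mol.
n(NaOH) = 0.007443 / 1 = 0.007443 mol.
mass of NaOH = 0.007443 x 40.00 = 0.2977 g.
% purity = 0.2977 / 0.7500 x 100 = 39.7%.

39.7%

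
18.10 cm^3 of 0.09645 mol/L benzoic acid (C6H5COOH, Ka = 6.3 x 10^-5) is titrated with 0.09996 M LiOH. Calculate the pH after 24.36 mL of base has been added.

12.21

n(acid) = 0.09645 x 0.01810 = 0.001746 mol; n(LiOH) added = 0.09996 x 0.02436 = 0.002435 mol.
Base is in excess by 0.002435 - 0.001746 = 0.0006893 mol in a total volume of 0.04246 L.
[OH^-] = 0.0006893/0.04246 = 0.01623 M, so pOH = 1.79 and pH = 14.00 - 1.79 = 12.21.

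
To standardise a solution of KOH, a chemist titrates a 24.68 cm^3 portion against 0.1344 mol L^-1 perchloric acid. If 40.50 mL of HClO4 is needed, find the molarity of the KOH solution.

n(HClO4) delivered = 0.1344 x 0.04050 = 0.005443 mol.
For a 1:1 reaction, n(KOH) = 0.005443 mol.
[KOH] = 0.005443 mol / 0.02468 L = 0.221 M.

0.221 M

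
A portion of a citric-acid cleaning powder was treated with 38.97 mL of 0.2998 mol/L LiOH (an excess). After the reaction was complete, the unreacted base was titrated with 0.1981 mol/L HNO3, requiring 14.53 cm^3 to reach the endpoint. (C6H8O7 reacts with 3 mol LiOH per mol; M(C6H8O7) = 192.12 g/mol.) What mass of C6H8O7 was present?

0.564 g

Total n(LiOH) added = 0.2998 x 0.03897 = 0.01168 mol.
n(HNO3) used = 0.1981 x 0.01453 = 0.002878 mol, which equals the excess n(LiOH).
So n(LiOH) consumed by the sample = 0.01168 - 0.002878 = 0.008805 mol.
n(C6H8O7) = 0.008805 / 3 = 0.002935 mol.
mass = 0.002935 mol x 192.12 g/mol = 0.564 g.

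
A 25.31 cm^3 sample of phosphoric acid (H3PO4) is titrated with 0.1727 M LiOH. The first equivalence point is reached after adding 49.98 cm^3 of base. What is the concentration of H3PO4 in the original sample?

n(LiOH) = 0.1727 x 0.04998 = 0.008632 mol.
At the first equivalence point, 1 mol OH^- react per mol H3PO4, so n(H3PO4) = 0.008632 / 1 = 0.008632 mol.
[H3PO4] = 0.008632 / 0.02531 L = 0.341 M.

0.341 M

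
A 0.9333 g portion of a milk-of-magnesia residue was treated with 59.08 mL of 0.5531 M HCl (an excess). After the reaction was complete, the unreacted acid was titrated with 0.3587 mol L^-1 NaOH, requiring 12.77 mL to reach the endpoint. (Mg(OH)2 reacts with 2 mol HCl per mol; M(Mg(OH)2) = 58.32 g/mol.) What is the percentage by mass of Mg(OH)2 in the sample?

Total n(HCl) added = 0.5531 x 0.05908 = 0.03268 mol.
n(NaOH) used = 0.3587 x 0.01277 = 0.004581 mol, which equals the excess n(HCl).
So n(HCl) consumed by the sample = 0.03268 - 0.004581 = 0.02810 mol.
n(Mg(OH)2) = 0.02810 / 2 = 0.01405 mol.
mass Mg(OH)2 = 0.01405 x 58.32 = 0.8193 g, so %Mg(OH)2 = 0.8193/0.9333 x 100 = 87.8%.

87.8%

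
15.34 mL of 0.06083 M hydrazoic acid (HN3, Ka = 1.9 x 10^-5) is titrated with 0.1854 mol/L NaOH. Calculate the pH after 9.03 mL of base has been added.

n(acid) = 0.06083 x 0.01534 = 0.0009331 mol; n(NaOH) added = 0.1854 x 0.009030 = 0.001674 mol.
Base is in excess by 0.001674 - 0.0009331 = 0.0007410 mol in a total volume of 0.02437 L.
[OH^-] = 0.0007410/0.02437 = 0.03041 M, so pOH = 1.52 and pH = 14.00 - 1.52 = 12.48.

12.48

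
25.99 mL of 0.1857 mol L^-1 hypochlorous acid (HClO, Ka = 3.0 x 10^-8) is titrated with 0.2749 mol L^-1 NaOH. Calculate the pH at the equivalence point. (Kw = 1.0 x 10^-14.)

n(HClO) = 0.1857 x 0.02599 = 0.004826 mol; V(NaOH) at equivalence = 0.004826/0.2749 = 0.01756 L.
At equivalence all the acid is converted to ClO-; total volume = 0.02599 + 0.01756 = 0.04355 L, so [ClO-] = 0.004826/0.04355 = 0.1108 M.
Kb = Kw/Ka = 1.0e-14 / 3.0 x 10^-8 = 3.33e-7.
[OH^-] = sqrt(Kb x [ClO-]) = sqrt(3.33e-7 x 0.1108) = 0.000192 M.
pOH = 3.72, so pH = 14.00 - 3.72 = 10.28.

10.28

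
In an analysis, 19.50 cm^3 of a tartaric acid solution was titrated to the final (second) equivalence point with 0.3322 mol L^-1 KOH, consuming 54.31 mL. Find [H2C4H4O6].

n(KOH) = 0.3322 x 0.05431 = 0.01804 mol.
At the final (second) equivalence point, 2 mol OH^- react per mol H2C4H4O6, so n(H2C4H4O6) = 0.01804 / 2 = 0.009021 mol.
[H2C4H4O6] = 0.009021 / 0.01950 L = 0.463 M.

0.463 M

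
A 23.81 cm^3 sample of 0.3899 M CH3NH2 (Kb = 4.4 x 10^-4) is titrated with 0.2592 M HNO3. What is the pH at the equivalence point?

n(CH3NH2) = 0.3899 x 0.02381 = 0.009284 mol; V(HNO3) at equivalence = 0.009284/0.2592 = 0.03582 L.
At equivalence the base is fully converted to CH3NH3+; total volume = 0.05963 L, so [CH3NH3+] = 0.009284/0.05963 = 0.1557 M.
Ka(CH3NH3+) = Kw/Kb = 1.0e-14 / 4.4 x 10^-4 = 2.27e-11.
[H^+] = sqrt(Ka x [CH3NH3+]) = sqrt(2.27e-11 x 0.1557) = 1.88e-6 M.
pH = -log(1.88e-6) = 5.73.

5.73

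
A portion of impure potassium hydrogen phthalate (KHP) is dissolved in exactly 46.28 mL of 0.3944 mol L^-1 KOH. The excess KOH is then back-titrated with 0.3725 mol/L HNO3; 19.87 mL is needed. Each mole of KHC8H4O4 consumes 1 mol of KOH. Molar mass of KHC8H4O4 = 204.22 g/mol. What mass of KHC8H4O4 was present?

Total n(KOH) added = 0.3944 x 0.04628 = 0.01825 mol.
n(HNO3) used = 0.3725 x 0.01987 = 0.007402 mol, which equals the excess n(KOH).
So n(KOH) consumed by the sample = 0.01825 - 0.007402 = 0.01085 mol.
n(KHC8H4O4) = 0.01085 / 1 = 0.01085 mol.
mass = 0.01085 mol x 204.22 g/mol = 2.22 g.

2.22 g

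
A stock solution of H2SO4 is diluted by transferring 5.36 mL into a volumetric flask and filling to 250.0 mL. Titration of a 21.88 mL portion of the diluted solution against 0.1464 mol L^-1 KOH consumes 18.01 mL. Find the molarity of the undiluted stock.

2.81 M

n(KOH) = 0.1464 x 0.01801 = 0.002637 mol.
n(H2SO4) in the aliquot = 0.002637 x 1/2 = 0.001318 mol.
[diluted H2SO4] = 0.001318 / 0.02188 = 0.06025 M.
Dilution factor = 250.0/5.360 = 46.64, so [stock] = 0.06025 x 46.64 = 2.81 M.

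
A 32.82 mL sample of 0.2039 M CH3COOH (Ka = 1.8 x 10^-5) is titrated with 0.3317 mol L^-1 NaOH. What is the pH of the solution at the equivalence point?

8.92

n(CH3COOH) = 0.2039 x 0.03282 = 0.006692 mol; V(NaOH) at equivalence = 0.006692/0.3317 = 0.02017 L.
At equivalence all the acid is converted to CH3COO-; total volume = 0.03282 + 0.02017 = 0.05299 L, so [CH3COO-] = 0.006692/0.05299 = 0.1263 M.
Kb = Kw/Ka = 1.0e-14 / 1.8 x 10^-5 = 5.56e-10.
[OH^-] = sqrt(Kb x [CH3COO-]) = sqrt(5.56e-10 x 0.1263) = 8.38e-6 M.
pOH = 5.08, so pH = 14.00 - 5.08 = 8.92.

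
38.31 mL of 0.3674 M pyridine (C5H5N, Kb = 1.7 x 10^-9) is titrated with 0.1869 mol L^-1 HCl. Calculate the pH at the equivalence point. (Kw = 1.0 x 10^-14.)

n(C5H5N) = 0.3674 x 0.03831 = 0.01408 mol; V(HCl) at equivalence = 0.01408/0.1869 = 0.07531 L.
At equivalence the base is fully converted to C5H5NH+; total volume = 0.1136 L, so [C5H5NH+] = 0.01408/0.1136 = 0.1239 M.
Ka(C5H5NH+) = Kw/Kb = 1.0e-14 / 1.7 x 10^-9 = 5.88e-6.
[H^+] = sqrt(Ka x [C5H5NH+]) = sqrt(5.88e-6 x 0.1239) = 0.000854 M.
pH = -log(0.000854) = 3.07.

3.07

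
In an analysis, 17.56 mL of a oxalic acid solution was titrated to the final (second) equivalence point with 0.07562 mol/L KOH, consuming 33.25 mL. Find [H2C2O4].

n(KOH) = 0.07562 x 0.03325 = 0.002514 mol.
At the final (second) equivalence point, 2 mol OH^- react per mol H2C2O4, so n(H2C2O4) = 0.002514 / 2 = 0.001257 mol.
[H2C2O4] = 0.001257 / 0.01756 L = 0.0716 M.

0.0716 M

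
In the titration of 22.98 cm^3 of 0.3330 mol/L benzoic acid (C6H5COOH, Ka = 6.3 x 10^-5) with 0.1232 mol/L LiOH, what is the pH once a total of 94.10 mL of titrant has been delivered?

12.53

n(acid) = 0.3330 x 0.02298 = 0.007652 mol; n(LiOH) added = 0.1232 x 0.09410 = 0.01159 mol.
Base is in excess by 0.01159 - 0.007652 = 0.003941 mol in a total volume of 0.1171 L.
[OH^-] = 0.003941/0.1171 = 0.03366 M, so pOH = 1.47 and pH = 14.00 - 1.47 = 12.53.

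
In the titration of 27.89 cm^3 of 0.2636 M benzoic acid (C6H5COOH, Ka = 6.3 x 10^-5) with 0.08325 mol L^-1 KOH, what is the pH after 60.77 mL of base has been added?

4.54

Initial n(C6H5COOH) = 0.2636 x 0.02789 = 0.007352 mol.
n(KOH) added = 0.08325 x 0.06077 = 0.005059 mol, converting that many moles of C6H5COOH to C6H5COO-.
Remaining n(C6H5COOH) = 0.002293 mol; n(C6H5COO-) = 0.005059 mol.
By Henderson-Hasselbalch, pH = pKa + log([A^-]/[HA]) = 4.20 + log(0.005059/0.002293) = 4.20 + (+0.34) = 4.54.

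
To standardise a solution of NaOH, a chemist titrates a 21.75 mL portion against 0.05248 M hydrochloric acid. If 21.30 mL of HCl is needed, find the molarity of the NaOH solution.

n(HCl) delivered = 0.05248 x 0.02130 = 0.001118 mol.
For a 1:1 reaction, n(NaOH) = 0.001118 mol.
[NaOH] = 0.001118 mol / 0.02175 L = 0.0514 M.

0.0514 M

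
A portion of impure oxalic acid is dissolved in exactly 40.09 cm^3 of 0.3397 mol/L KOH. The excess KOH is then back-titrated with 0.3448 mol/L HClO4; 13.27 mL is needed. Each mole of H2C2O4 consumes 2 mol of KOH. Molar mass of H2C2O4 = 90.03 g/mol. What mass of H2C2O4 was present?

0.407 g

Total n(KOH) added = 0.3397 x 0.04009 = 0.01362 mol.
n(HClO4) used = 0.3448 x 0.01327 = 0.004575 mol, which equals the excess n(KOH).
So n(KOH) consumed by the sample = 0.01362 - 0.004575 = 0.009043 mol.
n(H2C2O4) = 0.009043 / 2 = 0.004522 mol.
mass = 0.004522 mol x 90.03 g/mol = 0.407 g.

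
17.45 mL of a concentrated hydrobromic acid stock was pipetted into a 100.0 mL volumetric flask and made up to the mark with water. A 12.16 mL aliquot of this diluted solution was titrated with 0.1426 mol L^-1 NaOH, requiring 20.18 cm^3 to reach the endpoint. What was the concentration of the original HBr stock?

n(NaOH) = 0.1426 x 0.02018 = 0.002878 mol.
n(HBr) in the aliquot = 0.002878 mol.
[diluted HBr] = 0.002878 / 0.01216 = 0.2367 M.
Dilution factor = 100.0/17.45 = 5.731, so [stock] = 0.2367 x 5.731 = 1.36 M.

1.36 M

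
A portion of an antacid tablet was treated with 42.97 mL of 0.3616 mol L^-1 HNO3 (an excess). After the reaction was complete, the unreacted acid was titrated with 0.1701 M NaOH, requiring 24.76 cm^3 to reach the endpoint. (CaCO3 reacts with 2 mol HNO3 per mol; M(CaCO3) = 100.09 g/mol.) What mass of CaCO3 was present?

0.567 g

Total n(HNO3) added = 0.3616 x 0.04297 = 0.01554 mol.
n(NaOH) used = 0.1701 x 0.02476 = 0.004212 mol, which equals the excess n(HNO3).
So n(HNO3) consumed by the sample = 0.01554 - 0.004212 = 0.01133 mol.
n(CaCO3) = 0.01133 / 2 = 0.005663 mol.
mass = 0.005663 mol x 100.09 g/mol = 0.567 g.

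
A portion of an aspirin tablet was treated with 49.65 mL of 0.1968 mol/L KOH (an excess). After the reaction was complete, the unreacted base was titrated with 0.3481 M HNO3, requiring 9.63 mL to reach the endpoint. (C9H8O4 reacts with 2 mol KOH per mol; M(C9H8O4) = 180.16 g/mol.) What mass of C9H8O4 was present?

0.578 g

Total n(KOH) added = 0.1968 x 0.04965 = 0.009771 mol.
n(HNO3) used = 0.3481 x 0.009630 = 0.003352 mol, which equals the excess n(KOH).
So n(KOH) consumed by the sample = 0.009771 - 0.003352 = 0.006419 mol.
n(C9H8O4) = 0.006419 / 2 = 0.003209 mol.
mass = 0.003209 mol x 180.16 g/mol = 0.578 g.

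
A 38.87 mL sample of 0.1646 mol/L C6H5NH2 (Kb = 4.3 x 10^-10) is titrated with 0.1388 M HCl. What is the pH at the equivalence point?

n(C6H5NH2) = 0.1646 x 0.03887 = 0.006398 mol; V(HCl) at equivalence = 0.006398/0.1388 = 0.04610 L.
At equivalence the base is fully converted to C6H5NH3+; total volume = 0.08497 L, so [C6H5NH3+] = 0.006398/0.08497 = 0.07530 M.
Ka(C6H5NH3+) = Kw/Kb = 1.0e-14 / 4.3 x 10^-10 = 2.33e-5.
[H^+] = sqrt(Ka x [C6H5NH3+]) = sqrt(2.33e-5 x 0.07530) = 0.00132 M.
pH = -log(0.00132) = 2.88.

2.88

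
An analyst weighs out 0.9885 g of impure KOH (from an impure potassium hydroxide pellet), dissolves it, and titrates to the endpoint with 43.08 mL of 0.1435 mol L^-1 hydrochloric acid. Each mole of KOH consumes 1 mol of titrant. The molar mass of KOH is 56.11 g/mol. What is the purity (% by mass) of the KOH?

35.1%

n(HCl) = 0.1435 x 0.04308 = 0.006182 mol.
n(KOH) = 0.006182 / 1 = 0.006182 mol.
mass of KOH = 0.006182 x 56.11 = 0.3469 g.
% purity = 0.3469 / 0.9885 x 100 = 35.1%.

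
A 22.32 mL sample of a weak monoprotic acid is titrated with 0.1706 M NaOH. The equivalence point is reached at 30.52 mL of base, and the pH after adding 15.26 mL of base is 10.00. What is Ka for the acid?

1.0 x 10^-10

15.26 mL is half of the equivalence volume, so this is the half-equivalence point where [HA] = [A^-].
At half-equivalence pH = pKa, so pKa = 10.00.
Ka = 10^(-10.00) = 1.0 x 10^-10.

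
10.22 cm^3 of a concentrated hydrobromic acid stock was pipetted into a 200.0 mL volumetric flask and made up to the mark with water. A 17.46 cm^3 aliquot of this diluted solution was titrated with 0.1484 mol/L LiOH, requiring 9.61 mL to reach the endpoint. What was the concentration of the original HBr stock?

1.60 M

n(LiOH) = 0.1484 x 0.009610 = 0.001426 mol.
n(HBr) in the aliquot = 0.001426 mol.
[diluted HBr] = 0.001426 / 0.01746 = 0.08168 M.
Dilution factor = 200.0/10.22 = 19.57, so [stock] = 0.08168 x 19.57 = 1.60 M.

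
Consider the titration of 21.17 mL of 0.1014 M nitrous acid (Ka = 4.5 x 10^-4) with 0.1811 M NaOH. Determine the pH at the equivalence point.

8.08

n(HNO2) = 0.1014 x 0.02117 = 0.002147 mol; V(NaOH) at equivalence = 0.002147/0.1811 = 0.01185 L.
At equivalence all the acid is converted to NO2-; total volume = 0.02117 + 0.01185 = 0.03302 L, so [NO2-] = 0.002147/0.03302 = 0.06500 M.
Kb = Kw/Ka = 1.0e-14 / 4.5 x 10^-4 = 2.22e-11.
[OH^-] = sqrt(Kb x [NO2-]) = sqrt(2.22e-11 x 0.06500) = 1.20e-6 M.
pOH = 5.92, so pH = 14.00 - 5.92 = 8.08.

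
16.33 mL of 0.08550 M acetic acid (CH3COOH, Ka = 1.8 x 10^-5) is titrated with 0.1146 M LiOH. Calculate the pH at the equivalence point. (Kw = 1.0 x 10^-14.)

8.72

n(CH3COOH) = 0.08550 x 0.01633 = 0.001396 mol; V(LiOH) at equivalence = 0.001396/0.1146 = 0.01218 L.
At equivalence all the acid is converted to CH3COO-; total volume = 0.01633 + 0.01218 = 0.02851 L, so [CH3COO-] = 0.001396/0.02851 = 0.04897 M.
Kb = Kw/Ka = 1.0e-14 / 1.8 x 10^-5 = 5.56e-10.
[OH^-] = sqrt(Kb x [CH3COO-]) = sqrt(5.56e-10 x 0.04897) = 5.22e-6 M.
pOH = 5.28, so pH = 14.00 - 5.28 = 8.72.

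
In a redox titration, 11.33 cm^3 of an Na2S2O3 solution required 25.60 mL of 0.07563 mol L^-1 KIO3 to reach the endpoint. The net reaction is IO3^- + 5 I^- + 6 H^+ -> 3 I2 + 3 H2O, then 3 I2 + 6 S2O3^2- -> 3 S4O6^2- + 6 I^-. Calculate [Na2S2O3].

n(KIO3) = 0.07563 x 0.02560 = 0.001936 mol.
From the balanced equation, 1 mol KIO3 reacts with 6 mol Na2S2O3, so n(Na2S2O3) = 0.001936 x 6/1 = 0.01162 mol.
[Na2S2O3] = 0.01162 / 0.01133 L = 1.03 M.

1.03 M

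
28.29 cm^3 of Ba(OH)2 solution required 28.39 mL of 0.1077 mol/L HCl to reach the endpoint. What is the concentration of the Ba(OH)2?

0.0540 M

n(HCl) delivered = 0.1077 x 0.02839 = 0.003058 mol.
The reaction is 1 Ba(OH)2 + 2 HCl, so n(Ba(OH)2) = 0.003058 x 1/2 = 0.001529 mol.
[Ba(OH)2] = 0.001529 mol / 0.02829 L = 0.0540 M.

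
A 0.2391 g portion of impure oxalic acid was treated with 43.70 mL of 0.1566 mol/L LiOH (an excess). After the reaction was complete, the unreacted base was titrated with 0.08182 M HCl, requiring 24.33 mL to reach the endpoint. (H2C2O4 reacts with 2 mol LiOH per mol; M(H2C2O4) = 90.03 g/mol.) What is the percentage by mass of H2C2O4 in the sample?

91.4%

Total n(LiOH) added = 0.1566 x 0.04370 = 0.006843 mol.
n(HCl) used = 0.08182 x 0.02433 = 0.001991 mol, which equals the excess n(LiOH).
So n(LiOH) consumed by the sample = 0.006843 - 0.001991 = 0.004853 mol.
n(H2C2O4) = 0.004853 / 2 = 0.002426 mol.
mass H2C2O4 = 0.002426 x 90.03 = 0.2184 g, so %H2C2O4 = 0.2184/0.2391 x 100 = 91.4%.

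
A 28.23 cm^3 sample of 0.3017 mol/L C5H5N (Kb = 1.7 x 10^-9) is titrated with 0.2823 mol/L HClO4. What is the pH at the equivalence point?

3.03

n(C5H5N) = 0.3017 x 0.02823 = 0.008517 mol; V(HClO4) at equivalence = 0.008517/0.2823 = 0.03017 L.
At equivalence the base is fully converted to C5H5NH+; total volume = 0.05840 L, so [C5H5NH+] = 0.008517/0.05840 = 0.1458 M.
Ka(C5H5NH+) = Kw/Kb = 1.0e-14 / 1.7 x 10^-9 = 5.88e-6.
[H^+] = sqrt(Ka x [C5H5NH+]) = sqrt(5.88e-6 x 0.1458) = 0.000926 M.
pH = -log(0.000926) = 3.03.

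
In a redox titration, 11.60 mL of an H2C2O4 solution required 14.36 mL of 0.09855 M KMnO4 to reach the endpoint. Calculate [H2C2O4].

n(KMnO4) = 0.09855 x 0.01436 = 0.001415 mol.
From the balanced equation, 2 mol KMnO4 reacts with 5 mol H2C2O4, so n(H2C2O4) = 0.001415 x 5/2 = 0.003538 mol.
[H2C2O4] = 0.003538 / 0.01160 L = 0.305 M.

0.305 M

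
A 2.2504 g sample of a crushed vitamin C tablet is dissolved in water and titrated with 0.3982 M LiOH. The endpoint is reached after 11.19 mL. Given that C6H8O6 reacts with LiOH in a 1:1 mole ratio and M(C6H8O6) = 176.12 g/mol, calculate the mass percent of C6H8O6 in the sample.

n(LiOH) = 0.3982 x 0.01119 = 0.004456 mol.
n(C6H8O6) = 0.004456 / 1 = 0.004456 mol.
mass of C6H8O6 = 0.004456 x 176.12 = 0.7848 g.
% purity = 0.7848 / 2.2504 x 100 = 34.9%.

34.9%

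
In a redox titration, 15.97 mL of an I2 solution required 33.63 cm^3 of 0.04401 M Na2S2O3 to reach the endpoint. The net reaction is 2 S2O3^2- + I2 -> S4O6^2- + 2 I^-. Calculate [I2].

0.0463 M

n(Na2S2O3) = 0.04401 x 0.03363 = 0.001480 mol.
From the balanced equation, 2 mol Na2S2O3 reacts with 1 mol I2, so n(I2) = 0.001480 x 1/2 = 0.0007400 mol.
[I2] = 0.0007400 / 0.01597 L = 0.0463 M.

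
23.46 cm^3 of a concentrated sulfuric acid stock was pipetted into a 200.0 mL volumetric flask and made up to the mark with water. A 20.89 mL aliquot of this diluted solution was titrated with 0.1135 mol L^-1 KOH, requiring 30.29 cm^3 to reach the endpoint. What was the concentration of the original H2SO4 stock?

n(KOH) = 0.1135 x 0.03029 = 0.003438 mol.
n(H2SO4) in the aliquot = 0.003438 x 1/2 = 0.001719 mol.
[diluted H2SO4] = 0.001719 / 0.02089 = 0.08229 M.
Dilution factor = 200.0/23.46 = 8.525, so [stock] = 0.08229 x 8.525 = 0.702 M.

0.702 M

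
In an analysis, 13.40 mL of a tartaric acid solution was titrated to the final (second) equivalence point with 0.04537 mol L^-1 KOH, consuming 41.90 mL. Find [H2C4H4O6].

n(KOH) = 0.04537 x 0.04190 = 0.001901 mol.
At the final (second) equivalence point, 2 mol OH^- react per mol H2C4H4O6, so n(H2C4H4O6) = 0.001901 / 2 = 0.0009505 mol.
[H2C4H4O6] = 0.0009505 / 0.01340 L = 0.0709 M.

0.0709 M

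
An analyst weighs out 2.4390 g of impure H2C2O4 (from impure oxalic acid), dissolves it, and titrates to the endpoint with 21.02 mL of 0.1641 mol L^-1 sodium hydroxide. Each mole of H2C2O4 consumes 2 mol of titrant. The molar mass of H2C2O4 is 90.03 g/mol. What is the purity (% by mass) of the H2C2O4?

n(NaOH) = 0.1641 x 0.02102 = 0.003449 mol.
n(H2C2O4) = 0.003449 / 2 = 0.001725 mol.
mass of H2C2O4 = 0.001725 x 90.03 = 0.1553 g.
% purity = 0.1553 / 2.4390 x 100 = 6.37%.

6.37%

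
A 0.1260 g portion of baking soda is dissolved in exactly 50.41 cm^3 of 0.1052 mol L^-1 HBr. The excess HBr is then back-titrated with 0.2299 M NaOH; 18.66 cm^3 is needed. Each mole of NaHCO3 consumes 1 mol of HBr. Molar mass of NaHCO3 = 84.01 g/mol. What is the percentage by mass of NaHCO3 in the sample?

67.6%

Total n(HBr) added = 0.1052 x 0.05041 = 0.005303 mol.
n(NaOH) used = 0.2299 x 0.01866 = 0.004290 mol, which equals the excess n(HBr).
So n(HBr) consumed by the sample = 0.005303 - 0.004290 = 0.001013 mol.
n(NaHCO3) = 0.001013 / 1 = 0.001013 mol.
mass NaHCO3 = 0.001013 x 84.01 = 0.08512 g, so %NaHCO3 = 0.08512/0.1260 x 100 = 67.6%.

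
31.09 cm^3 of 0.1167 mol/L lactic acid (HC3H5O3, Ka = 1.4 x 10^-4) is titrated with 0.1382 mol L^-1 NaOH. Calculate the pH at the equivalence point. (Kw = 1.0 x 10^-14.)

8.33

n(HC3H5O3) = 0.1167 x 0.03109 = 0.003628 mol; V(NaOH) at equivalence = 0.003628/0.1382 = 0.02625 L.
At equivalence all the acid is converted to C3H5O3-; total volume = 0.03109 + 0.02625 = 0.05734 L, so [C3H5O3-] = 0.003628/0.05734 = 0.06327 M.
Kb = Kw/Ka = 1.0e-14 / 1.4 x 10^-4 = 7.14e-11.
[OH^-] = sqrt(Kb x [C3H5O3-]) = sqrt(7.14e-11 x 0.06327) = 2.13e-6 M.
pOH = 5.67, so pH = 14.00 - 5.67 = 8.33.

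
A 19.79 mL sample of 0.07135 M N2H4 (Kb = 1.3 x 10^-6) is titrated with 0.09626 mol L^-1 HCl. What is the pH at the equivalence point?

n(N2H4) = 0.07135 x 0.01979 = 0.001412 mol; V(HCl) at equivalence = 0.001412/0.09626 = 0.01467 L.
At equivalence the base is fully converted to N2H5+; total volume = 0.03446 L, so [N2H5+] = 0.001412/0.03446 = 0.04098 M.
Ka(N2H5+) = Kw/Kb = 1.0e-14 / 1.3 x 10^-6 = 7.69e-9.
[H^+] = sqrt(Ka x [N2H5+]) = sqrt(7.69e-9 x 0.04098) = 1.78e-5 M.
pH = -log(1.78e-5) = 4.75.

4.75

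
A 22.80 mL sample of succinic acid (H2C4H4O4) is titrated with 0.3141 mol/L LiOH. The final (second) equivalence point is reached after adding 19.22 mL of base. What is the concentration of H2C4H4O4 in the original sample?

0.132 M

n(LiOH) = 0.3141 x 0.01922 = 0.006037 mol.
At the final (second) equivalence point, 2 mol OH^- react per mol H2C4H4O4, so n(H2C4H4O4) = 0.006037 / 2 = 0.003019 mol.
[H2C4H4O4] = 0.003019 / 0.02280 L = 0.132 M.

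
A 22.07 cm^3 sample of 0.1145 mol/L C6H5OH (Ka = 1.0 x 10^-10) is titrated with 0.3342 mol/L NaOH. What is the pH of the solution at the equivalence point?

n(C6H5OH) = 0.1145 x 0.02207 = 0.002527 mol; V(NaOH) at equivalence = 0.002527/0.3342 = 0.007561 L.
At equivalence all the acid is converted to C6H5O-; total volume = 0.02207 + 0.007561 = 0.02963 L, so [C6H5O-] = 0.002527/0.02963 = 0.08528 M.
Kb = Kw/Ka = 1.0e-14 / 1.0 x 10^-10 = 0.000100.
[OH^-] = sqrt(Kb x [C6H5O-]) = sqrt(0.000100 x 0.08528) = 0.00292 M.
pOH = 2.53, so pH = 14.00 - 2.53 = 11.47.

11.47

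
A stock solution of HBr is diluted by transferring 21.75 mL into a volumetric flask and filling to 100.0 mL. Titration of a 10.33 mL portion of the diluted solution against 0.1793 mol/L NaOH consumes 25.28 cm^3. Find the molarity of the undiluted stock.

2.02 M

n(NaOH) = 0.1793 x 0.02528 = 0.004533 mol.
n(HBr) in the aliquot = 0.004533 mol.
[diluted HBr] = 0.004533 / 0.01033 = 0.4388 M.
Dilution factor = 100.0/21.75 = 4.598, so [stock] = 0.4388 x 4.598 = 2.02 M.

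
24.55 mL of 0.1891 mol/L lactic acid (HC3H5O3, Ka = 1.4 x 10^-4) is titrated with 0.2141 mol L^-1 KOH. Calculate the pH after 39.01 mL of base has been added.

12.77

n(acid) = 0.1891 x 0.02455 = 0.004642 mol; n(KOH) added = 0.2141 x 0.03901 = 0.008352 mol.
Base is in excess by 0.008352 - 0.004642 = 0.003710 mol in a total volume of 0.06356 L.
[OH^-] = 0.003710/0.06356 = 0.05836 M, so pOH = 1.23 and pH = 14.00 - 1.23 = 12.77.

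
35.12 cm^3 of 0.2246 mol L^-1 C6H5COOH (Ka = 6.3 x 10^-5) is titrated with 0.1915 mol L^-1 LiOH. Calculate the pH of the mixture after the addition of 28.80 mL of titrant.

4.57

Initial n(C6H5COOH) = 0.2246 x 0.03512 = 0.007888 mol.
n(LiOH) added = 0.1915 x 0.02880 = 0.005515 mol, converting that many moles of C6H5COOH to C6H5COO-.
Remaining n(C6H5COOH) = 0.002373 mol; n(C6H5COO-) = 0.005515 mol.
By Henderson-Hasselbalch, pH = pKa + log([A^-]/[HA]) = 4.20 + log(0.005515/0.002373) = 4.20 + (+0.37) = 4.57.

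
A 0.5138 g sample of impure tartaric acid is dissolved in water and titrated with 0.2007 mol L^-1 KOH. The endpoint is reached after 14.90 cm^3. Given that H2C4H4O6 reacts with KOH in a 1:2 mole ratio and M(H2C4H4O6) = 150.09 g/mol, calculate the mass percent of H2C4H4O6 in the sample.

43.7%

n(KOH) = 0.2007 x 0.01490 = 0.002990 mol.
n(H2C4H4O6) = 0.002990 / 2 = 0.001495 mol.
mass of H2C4H4O6 = 0.001495 x 150.09 = 0.2244 g.
% purity = 0.2244 / 0.5138 x 100 = 43.7%.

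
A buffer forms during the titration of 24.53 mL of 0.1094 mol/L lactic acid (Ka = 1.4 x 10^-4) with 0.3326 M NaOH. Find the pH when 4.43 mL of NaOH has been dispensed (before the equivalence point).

3.94

Initial n(HC3H5O3) = 0.1094 x 0.02453 = 0.002684 mol.
n(NaOH) added = 0.3326 x 0.004430 = 0.001473 mol, converting that many moles of HC3H5O3 to C3H5O3-.
Remaining n(HC3H5O3) = 0.001210 mol; n(C3H5O3-) = 0.001473 mol.
By Henderson-Hasselbalch, pH = pKa + log([A^-]/[HA]) = 3.85 + log(0.001473/0.001210) = 3.85 + (+0.09) = 3.94.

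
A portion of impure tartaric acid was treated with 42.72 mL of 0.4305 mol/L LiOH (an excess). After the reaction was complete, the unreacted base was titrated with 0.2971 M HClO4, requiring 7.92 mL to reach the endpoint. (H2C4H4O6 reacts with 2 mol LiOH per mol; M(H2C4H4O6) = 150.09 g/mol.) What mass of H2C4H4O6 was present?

1.20 g

Total n(LiOH) added = 0.4305 x 0.04272 = 0.01839 mol.
n(HClO4) used = 0.2971 x 0.007920 = 0.002353 mol, which equals the excess n(LiOH).
So n(LiOH) consumed by the sample = 0.01839 - 0.002353 = 0.01604 mol.
n(H2C4H4O6) = 0.01604 / 2 = 0.008019 mol.
mass = 0.008019 mol x 150.09 g/mol = 1.20 g.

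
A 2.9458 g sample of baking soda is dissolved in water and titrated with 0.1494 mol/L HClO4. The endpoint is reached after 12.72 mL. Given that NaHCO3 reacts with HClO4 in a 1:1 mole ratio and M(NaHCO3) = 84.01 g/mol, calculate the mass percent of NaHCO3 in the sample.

n(HClO4) = 0.1494 x 0.01272 = 0.001900 mol.
n(NaHCO3) = 0.001900 / 1 = 0.001900 mol.
mass of NaHCO3 = 0.001900 x 84.01 = 0.1596 g.
% purity = 0.1596 / 2.9458 x 100 = 5.42%.

5.42%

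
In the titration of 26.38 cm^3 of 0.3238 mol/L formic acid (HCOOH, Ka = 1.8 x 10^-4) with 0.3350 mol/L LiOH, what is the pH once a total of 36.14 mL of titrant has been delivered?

12.76

n(acid) = 0.3238 x 0.02638 = 0.008542 mol; n(LiOH) added = 0.3350 x 0.03614 = 0.01211 mol.
Base is in excess by 0.01211 - 0.008542 = 0.003565 mol in a total volume of 0.06252 L.
[OH^-] = 0.003565/0.06252 = 0.05702 M, so pOH = 1.24 and pH = 14.00 - 1.24 = 12.76.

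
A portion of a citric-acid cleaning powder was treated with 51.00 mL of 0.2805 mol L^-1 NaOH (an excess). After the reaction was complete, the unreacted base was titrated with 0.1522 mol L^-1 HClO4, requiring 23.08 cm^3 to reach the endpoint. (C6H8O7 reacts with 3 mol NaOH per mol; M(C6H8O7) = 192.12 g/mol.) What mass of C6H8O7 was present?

Total n(NaOH) added = 0.2805 x 0.05100 = 0.01431 mol.
n(HClO4) used = 0.1522 x 0.02308 = 0.003513 mol, which equals the excess n(NaOH).
So n(NaOH) consumed by the sample = 0.01431 - 0.003513 = 0.01079 mol.
n(C6H8O7) = 0.01079 / 3 = 0.003598 mol.
mass = 0.003598 mol x 192.12 g/mol = 0.691 g.

0.691 g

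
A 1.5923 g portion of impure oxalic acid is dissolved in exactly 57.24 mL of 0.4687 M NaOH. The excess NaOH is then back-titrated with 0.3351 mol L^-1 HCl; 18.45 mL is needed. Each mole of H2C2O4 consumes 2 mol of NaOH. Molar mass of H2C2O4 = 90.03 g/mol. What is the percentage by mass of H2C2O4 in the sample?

58.4%

Total n(NaOH) added = 0.4687 x 0.05724 = 0.02683 mol.
n(HCl) used = 0.3351 x 0.01845 = 0.006183 mol, which equals the excess n(NaOH).
So n(NaOH) consumed by the sample = 0.02683 - 0.006183 = 0.02065 mol.
n(H2C2O4) = 0.02065 / 2 = 0.01032 mol.
mass H2C2O4 = 0.01032 x 90.03 = 0.9294 g, so %H2C2O4 = 0.9294/1.5923 x 100 = 58.4%.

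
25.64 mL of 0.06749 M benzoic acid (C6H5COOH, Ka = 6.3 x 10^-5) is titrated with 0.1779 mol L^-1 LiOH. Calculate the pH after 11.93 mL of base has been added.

n(acid) = 0.06749 x 0.02564 = 0.001730 mol; n(LiOH) added = 0.1779 x 0.01193 = 0.002122 mol.
Base is in excess by 0.002122 - 0.001730 = 0.0003919 mol in a total volume of 0.03757 L.
[OH^-] = 0.0003919/0.03757 = 0.01043 M, so pOH = 1.98 and pH = 14.00 - 1.98 = 12.02.

12.02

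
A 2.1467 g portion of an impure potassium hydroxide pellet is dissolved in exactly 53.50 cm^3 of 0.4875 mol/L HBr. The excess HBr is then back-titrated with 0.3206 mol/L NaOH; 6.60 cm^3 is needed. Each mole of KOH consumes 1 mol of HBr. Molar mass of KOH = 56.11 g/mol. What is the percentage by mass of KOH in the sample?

Total n(HBr) added = 0.4875 x 0.05350 = 0.02608 mol.
n(NaOH) used = 0.3206 x 0.006600 = 0.002116 mol, which equals the excess n(HBr).
So n(HBr) consumed by the sample = 0.02608 - 0.002116 = 0.02397 mol.
n(KOH) = 0.02397 / 1 = 0.02397 mol.
mass KOH = 0.02397 x 56.11 = 1.345 g, so %KOH = 1.345/2.1467 x 100 = 62.6%.

62.6%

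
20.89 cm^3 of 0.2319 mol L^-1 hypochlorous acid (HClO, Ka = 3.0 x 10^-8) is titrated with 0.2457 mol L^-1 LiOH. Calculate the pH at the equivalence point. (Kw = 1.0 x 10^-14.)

10.30

n(HClO) = 0.2319 x 0.02089 = 0.004844 mol; V(LiOH) at equivalence = 0.004844/0.2457 = 0.01972 L.
At equivalence all the acid is converted to ClO-; total volume = 0.02089 + 0.01972 = 0.04061 L, so [ClO-] = 0.004844/0.04061 = 0.1193 M.
Kb = Kw/Ka = 1.0e-14 / 3.0 x 10^-8 = 3.33e-7.
[OH^-] = sqrt(Kb x [ClO-]) = sqrt(3.33e-7 x 0.1193) = 0.000199 M.
pOH = 3.70, so pH = 14.00 - 3.70 = 10.30.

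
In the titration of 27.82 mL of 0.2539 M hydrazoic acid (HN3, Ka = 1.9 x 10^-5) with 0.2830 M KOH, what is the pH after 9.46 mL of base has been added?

4.51

Initial n(HN3) = 0.2539 x 0.02782 = 0.007063 mol.
n(KOH) added = 0.2830 x 0.009460 = 0.002677 mol, converting that many moles of HN3 to N3-.
Remaining n(HN3) = 0.004386 mol; n(N3-) = 0.002677 mol.
By Henderson-Hasselbalch, pH = pKa + log([A^-]/[HA]) = 4.72 + log(0.002677/0.004386) = 4.72 + (-0.21) = 4.51.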